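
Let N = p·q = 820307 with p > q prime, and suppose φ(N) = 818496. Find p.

929

φ(n) = (p−1)(q−1) = n − (p+q) + 1, so p + q = 820307 − 818496 + 1 = 1812.
p and q are the roots of t² − 1812t + 820307 = 0.
Discriminant: 1812² − 4·820307 = 3283344 − 3281228 = 2116; √2116 = 46.
q = (1812 − 46)/2 = 883, p = (1812 + 46)/2 = 929.
Check: 883 · 929 = 820307.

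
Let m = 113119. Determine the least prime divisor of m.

113119 is odd.
Digit sum 16, not divisible by 3.
Ends in 9: not divisible by 5.
7: 113119 = 7·16159 + 6
11: 113119 = 11·10283 + 6
13: 113119 = 13·8701 + 6
17: 113119 = 17·6654 + 1
19: 113119 = 19·5953 + 12
23: 113119 = 23·4918 + 5
29: 113119 = 29·3900 + 19
31: 113119 = 31·3649

31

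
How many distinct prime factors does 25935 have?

5

25935 = 3 · 8645
8645 = 5 · 1729
1729 = 7 · 247
247 = 13 · 19
25935 = 3 · 5 · 7 · 13 · 19, which has 5 distinct prime factors.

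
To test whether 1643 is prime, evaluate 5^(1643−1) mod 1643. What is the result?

594

5^1 ≡ 5 (mod 1643)
5^2 ≡ 5^2 = 25 ≡ 25 (mod 1643)
5^4 ≡ 25^2 = 625 ≡ 625 (mod 1643)
5^8 ≡ 625^2 = 390625 ≡ 1234 (mod 1643)
5^16 ≡ 1234^2 = 1522756 ≡ 1338 (mod 1643)
5^32 ≡ 1338^2 = 1790244 ≡ 1017 (mod 1643)
5^64 ≡ 1017^2 = 1034289 ≡ 842 (mod 1643)
5^128 ≡ 842^2 = 708964 ≡ 831 (mod 1643)
5^256 ≡ 831^2 = 690561 ≡ 501 (mod 1643)
5^512 ≡ 501^2 = 251001 ≡ 1265 (mod 1643)
5^1024 ≡ 1265^2 = 1600225 ≡ 1586 (mod 1643)
1642 = 1024 + 512 + 64 + 32 + 8 + 2 in binary powers of 2.
So 5^1642 ≡ 1586 · 1265 · 842 · 1017 · 1234 · 25 ≡ 594 (mod 1643).
Since 594 ≠ 1, base 5 is a Fermat witness: 1643 is composite.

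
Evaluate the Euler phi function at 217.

180

Factor: 217 = 7 · 31.
φ(217) = (7−1) · (31−1) = 6 · 30 = 180.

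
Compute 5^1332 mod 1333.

838

5^1 ≡ 5 (mod 1333)
5^2 ≡ 5^2 = 25 ≡ 25 (mod 1333)
5^4 ≡ 25^2 = 625 ≡ 625 (mod 1333)
5^8 ≡ 625^2 = 390625 ≡ 56 (mod 1333)
5^16 ≡ 56^2 = 3136 ≡ 470 (mod 1333)
5^32 ≡ 470^2 = 220900 ≡ 955 (mod 1333)
5^64 ≡ 955^2 = 912025 ≡ 253 (mod 1333)
5^128 ≡ 253^2 = 64009 ≡ 25 (mod 1333)
5^256 ≡ 25^2 = 625 ≡ 625 (mod 1333)
5^512 ≡ 625^2 = 390625 ≡ 56 (mod 1333)
5^1024 ≡ 56^2 = 3136 ≡ 470 (mod 1333)
1332 = 1024 + 256 + 32 + 16 + 4 in binary powers of 2.
So 5^1332 ≡ 470 · 625 · 955 · 470 · 625 ≡ 838 (mod 1333).
Since 838 ≠ 1, base 5 is a Fermat witness: 1333 is composite.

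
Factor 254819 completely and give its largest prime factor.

97

254819 = 37 · 6887
6887 = 71 · 97
97 is prime.
So 254819 = 37 · 71 · 97; the largest prime factor is 97.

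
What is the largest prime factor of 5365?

37

5365 = 5 · 1073
1073 = 29 · 37
37 is prime.
So 5365 = 5 · 29 · 37; the largest prime factor is 37.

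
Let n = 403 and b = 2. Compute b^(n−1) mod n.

376

2^1 ≡ 2 (mod 403)
2^2 ≡ 2^2 = 4 ≡ 4 (mod 403)
2^4 ≡ 4^2 = 16 ≡ 16 (mod 403)
2^8 ≡ 16^2 = 256 ≡ 256 (mod 403)
2^16 ≡ 256^2 = 65536 ≡ 250 (mod 403)
2^32 ≡ 250^2 = 62500 ≡ 35 (mod 403)
2^64 ≡ 35^2 = 1225 ≡ 16 (mod 403)
2^128 ≡ 16^2 = 256 ≡ 256 (mod 403)
2^256 ≡ 256^2 = 65536 ≡ 250 (mod 403)
402 = 256 + 128 + 16 + 2 in binary powers of 2.
So 2^402 ≡ 250 · 256 · 250 · 4 ≡ 376 (mod 403).
Since 376 ≠ 1, base 2 is a Fermat witness: 403 is composite.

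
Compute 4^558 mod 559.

508

4^1 ≡ 4 (mod 559)
4^2 ≡ 4^2 = 16 ≡ 16 (mod 559)
4^4 ≡ 16^2 = 256 ≡ 256 (mod 559)
4^8 ≡ 256^2 = 65536 ≡ 133 (mod 559)
4^16 ≡ 133^2 = 17689 ≡ 360 (mod 559)
4^32 ≡ 360^2 = 129600 ≡ 471 (mod 559)
4^64 ≡ 471^2 = 221841 ≡ 477 (mod 559)
4^128 ≡ 477^2 = 227529 ≡ 16 (mod 559)
4^256 ≡ 16^2 = 256 ≡ 256 (mod 559)
4^512 ≡ 256^2 = 65536 ≡ 133 (mod 559)
558 = 512 + 32 + 8 + 4 + 2 in binary powers of 2.
So 4^558 ≡ 133 · 471 · 133 · 256 · 16 ≡ 508 (mod 559).
Since 508 ≠ 1, base 4 is a Fermat witness: 559 is composite.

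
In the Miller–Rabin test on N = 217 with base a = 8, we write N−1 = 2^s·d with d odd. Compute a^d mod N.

64

217 − 1 = 216 = 2^3 · 27, so d = 27.
8^1 ≡ 8 (mod 217)
8^2 ≡ 8^2 = 64 ≡ 64 (mod 217)
8^4 ≡ 64^2 = 4096 ≡ 190 (mod 217)
8^8 ≡ 190^2 = 36100 ≡ 78 (mod 217)
8^16 ≡ 78^2 = 6084 ≡ 8 (mod 217)
27 = 16 + 8 + 2 + 1 in binary powers of 2.
So 8^27 ≡ 8 · 78 · 64 · 8 ≡ 64 (mod 217).
Squaring chain: 64 → 190 → 78; never reaches −1, so base 8 is a Miller–Rabin witness that 217 is composite.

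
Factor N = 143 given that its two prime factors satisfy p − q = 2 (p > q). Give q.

11

Since p = q + 2, we have 143 = q(q + 2), so q² + 2q − 143 = 0.
Discriminant: 2² + 4·143 = 4 + 572 = 576; √576 = 24.
q = (−2 + 24)/2 = 11, and p = q + 2 = 13.
Check: 11 · 13 = 143.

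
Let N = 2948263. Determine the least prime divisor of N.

47

2948263 is odd.
Digit sum 34, not divisible by 3.
Ends in 3: not divisible by 5.
7: 2948263 = 7·421180 + 3
11: 2948263 = 11·268023 + 10
13: 2948263 = 13·226789 + 6
17: 2948263 = 17·173427 + 4
19: 2948263 = 19·155171 + 14
23: 2948263 = 23·128185 + 8
29: 2948263 = 29·101664 + 7
31: 2948263 = 31·95105 + 8
37: 2948263 = 37·79682 + 29
41: 2948263 = 41·71908 + 35
43: 2948263 = 43·68564 + 11
47: 2948263 = 47·62729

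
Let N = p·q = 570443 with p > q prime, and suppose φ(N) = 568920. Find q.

φ(n) = (p−1)(q−1) = n − (p+q) + 1, so p + q = 570443 − 568920 + 1 = 1524.
p and q are the roots of t² − 1524t + 570443 = 0.
Discriminant: 1524² − 4·570443 = 2322576 − 2281772 = 40804; √40804 = 202.
q = (1524 − 202)/2 = 661, p = (1524 + 202)/2 = 863.
Check: 661 · 863 = 570443.

661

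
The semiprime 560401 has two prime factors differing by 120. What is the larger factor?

Since p = q + 120, we have 560401 = q(q + 120), so q² + 120q − 560401 = 0.
Discriminant: 120² + 4·560401 = 14400 + 2241604 = 2256004; √2256004 = 1502.
q = (−120 + 1502)/2 = 691, and p = q + 120 = 811.
Check: 691 · 811 = 560401.

811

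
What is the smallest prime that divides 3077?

17

3077 is odd.
Digit sum 17, not divisible by 3.
Ends in 7: not divisible by 5.
7: 3077 = 7·439 + 4
11: 3077 = 11·279 + 8
13: 3077 = 13·236 + 9
17: 3077 = 17·181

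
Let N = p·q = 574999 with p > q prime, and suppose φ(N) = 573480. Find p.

φ(n) = (p−1)(q−1) = n − (p+q) + 1, so p + q = 574999 − 573480 + 1 = 1520.
p and q are the roots of t² − 1520t + 574999 = 0.
Discriminant: 1520² − 4·574999 = 2310400 − 2299996 = 10404; √10404 = 102.
q = (1520 − 102)/2 = 709, p = (1520 + 102)/2 = 811.
Check: 709 · 811 = 574999.

811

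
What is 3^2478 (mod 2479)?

3^1 ≡ 3 (mod 2479)
3^2 ≡ 3^2 = 9 ≡ 9 (mod 2479)
3^4 ≡ 9^2 = 81 ≡ 81 (mod 2479)
3^8 ≡ 81^2 = 6561 ≡ 1603 (mod 2479)
3^16 ≡ 1603^2 = 2569609 ≡ 1365 (mod 2479)
3^32 ≡ 1365^2 = 1863225 ≡ 1496 (mod 2479)
3^64 ≡ 1496^2 = 2238016 ≡ 1958 (mod 2479)
3^128 ≡ 1958^2 = 3833764 ≡ 1230 (mod 2479)
3^256 ≡ 1230^2 = 1512900 ≡ 710 (mod 2479)
3^512 ≡ 710^2 = 504100 ≡ 863 (mod 2479)
3^1024 ≡ 863^2 = 744769 ≡ 1069 (mod 2479)
3^2048 ≡ 1069^2 = 1142761 ≡ 2421 (mod 2479)
2478 = 2048 + 256 + 128 + 32 + 8 + 4 + 2 in binary powers of 2.
So 3^2478 ≡ 2421 · 710 · 1230 · 1496 · 1603 · 81 · 9 ≡ 2452 (mod 2479).
Since 2452 ≠ 1, base 3 is a Fermat witness: 2479 is composite.

2452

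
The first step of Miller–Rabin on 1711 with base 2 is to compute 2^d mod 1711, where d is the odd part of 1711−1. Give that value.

549

1711 − 1 = 1710 = 2^1 · 855, so d = 855.
2^1 ≡ 2 (mod 1711)
2^2 ≡ 2^2 = 4 ≡ 4 (mod 1711)
2^4 ≡ 4^2 = 16 ≡ 16 (mod 1711)
2^8 ≡ 16^2 = 256 ≡ 256 (mod 1711)
2^16 ≡ 256^2 = 65536 ≡ 518 (mod 1711)
2^32 ≡ 518^2 = 268324 ≡ 1408 (mod 1711)
2^64 ≡ 1408^2 = 1982464 ≡ 1126 (mod 1711)
2^128 ≡ 1126^2 = 1267876 ≡ 25 (mod 1711)
2^256 ≡ 25^2 = 625 ≡ 625 (mod 1711)
2^512 ≡ 625^2 = 390625 ≡ 517 (mod 1711)
855 = 512 + 256 + 64 + 16 + 4 + 2 + 1 in binary powers of 2.
So 2^855 ≡ 517 · 625 · 1126 · 518 · 16 · 4 · 2 ≡ 549 (mod 1711).
Squaring chain: 549; never reaches −1, so base 2 is a Miller–Rabin witness that 1711 is composite.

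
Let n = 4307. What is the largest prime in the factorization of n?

73

4307 = 59 · 73
73 is prime.
So 4307 = 59 · 73; the largest prime factor is 73.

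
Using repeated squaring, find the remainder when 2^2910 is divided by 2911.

245

2^1 ≡ 2 (mod 2911)
2^2 ≡ 2^2 = 4 ≡ 4 (mod 2911)
2^4 ≡ 4^2 = 16 ≡ 16 (mod 2911)
2^8 ≡ 16^2 = 256 ≡ 256 (mod 2911)
2^16 ≡ 256^2 = 65536 ≡ 1494 (mod 2911)
2^32 ≡ 1494^2 = 2232036 ≡ 2210 (mod 2911)
2^64 ≡ 2210^2 = 4884100 ≡ 2353 (mod 2911)
2^128 ≡ 2353^2 = 5536609 ≡ 2798 (mod 2911)
2^256 ≡ 2798^2 = 7828804 ≡ 1125 (mod 2911)
2^512 ≡ 1125^2 = 1265625 ≡ 2251 (mod 2911)
2^1024 ≡ 2251^2 = 5067001 ≡ 1861 (mod 2911)
2^2048 ≡ 1861^2 = 3463321 ≡ 2142 (mod 2911)
2910 = 2048 + 512 + 256 + 64 + 16 + 8 + 4 + 2 in binary powers of 2.
So 2^2910 ≡ 2142 · 2251 · 1125 · 2353 · 1494 · 256 · 16 · 4 ≡ 245 (mod 2911).
Since 245 ≠ 1, base 2 is a Fermat witness: 2911 is composite.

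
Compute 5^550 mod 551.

5^1 ≡ 5 (mod 551)
5^2 ≡ 5^2 = 25 ≡ 25 (mod 551)
5^4 ≡ 25^2 = 625 ≡ 74 (mod 551)
5^8 ≡ 74^2 = 5476 ≡ 517 (mod 551)
5^16 ≡ 517^2 = 267289 ≡ 54 (mod 551)
5^32 ≡ 54^2 = 2916 ≡ 161 (mod 551)
5^64 ≡ 161^2 = 25921 ≡ 24 (mod 551)
5^128 ≡ 24^2 = 576 ≡ 25 (mod 551)
5^256 ≡ 25^2 = 625 ≡ 74 (mod 551)
5^512 ≡ 74^2 = 5476 ≡ 517 (mod 551)
550 = 512 + 32 + 4 + 2 in binary powers of 2.
So 5^550 ≡ 517 · 161 · 74 · 25 ≡ 480 (mod 551).
Since 480 ≠ 1, base 5 is a Fermat witness: 551 is composite.

480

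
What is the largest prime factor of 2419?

59

2419 = 41 · 59
59 is prime.
So 2419 = 41 · 59; the largest prime factor is 59.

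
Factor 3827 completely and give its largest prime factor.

3827 = 43 · 89
89 is prime.
So 3827 = 43 · 89; the largest prime factor is 89.

89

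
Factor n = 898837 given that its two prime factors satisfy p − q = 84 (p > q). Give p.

991

Since p = q + 84, we have 898837 = q(q + 84), so q² + 84q − 898837 = 0.
Discriminant: 84² + 4·898837 = 7056 + 3595348 = 3602404; √3602404 = 1898.
q = (−84 + 1898)/2 = 907, and p = q + 84 = 991.
Check: 907 · 991 = 898837.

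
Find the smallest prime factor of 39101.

39101 is odd.
Digit sum 14, not divisible by 3.
Ends in 1: not divisible by 5.
7: 39101 = 7·5585 + 6
11: 39101 = 11·3554 + 7
13: 39101 = 13·3007 + 10
17: 39101 = 17·2300 + 1
19: 39101 = 19·2057 + 18
23: 39101 = 23·1700 + 1
29: 39101 = 29·1348 + 9
31: 39101 = 31·1261 + 10
37: 39101 = 37·1056 + 29
41: 39101 = 41·953 + 28
43: 39101 = 43·909 + 14
47: 39101 = 47·831 + 44
53: 39101 = 53·737 + 40
59: 39101 = 59·662 + 43
61: 39101 = 61·641

61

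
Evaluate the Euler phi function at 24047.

23736

Factor: 24047 = 139 · 173.
φ(24047) = (139−1) · (173−1) = 138 · 172 = 23736.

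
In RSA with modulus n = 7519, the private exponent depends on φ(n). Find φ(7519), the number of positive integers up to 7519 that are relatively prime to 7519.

Factor: 7519 = 73 · 103.
φ(7519) = (73−1) · (103−1) = 72 · 102 = 7344.

7344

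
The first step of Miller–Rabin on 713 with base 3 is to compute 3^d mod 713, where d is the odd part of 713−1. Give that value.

486

713 − 1 = 712 = 2^3 · 89, so d = 89.
3^1 ≡ 3 (mod 713)
3^2 ≡ 3^2 = 9 ≡ 9 (mod 713)
3^4 ≡ 9^2 = 81 ≡ 81 (mod 713)
3^8 ≡ 81^2 = 6561 ≡ 144 (mod 713)
3^16 ≡ 144^2 = 20736 ≡ 59 (mod 713)
3^32 ≡ 59^2 = 3481 ≡ 629 (mod 713)
3^64 ≡ 629^2 = 395641 ≡ 639 (mod 713)
89 = 64 + 16 + 8 + 1 in binary powers of 2.
So 3^89 ≡ 639 · 59 · 144 · 3 ≡ 486 (mod 713).
Squaring chain: 486 → 193 → 173; never reaches −1, so base 3 is a Miller–Rabin witness that 713 is composite.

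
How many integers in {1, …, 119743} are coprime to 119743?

Factor: 119743 = 13 · 61 · 151.
φ(119743) = (13−1) · (61−1) · (151−1) = 12 · 60 · 150 = 108000.

108000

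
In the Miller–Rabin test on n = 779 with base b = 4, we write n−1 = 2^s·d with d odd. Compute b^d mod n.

779 − 1 = 778 = 2^1 · 389, so d = 389.
4^1 ≡ 4 (mod 779)
4^2 ≡ 4^2 = 16 ≡ 16 (mod 779)
4^4 ≡ 16^2 = 256 ≡ 256 (mod 779)
4^8 ≡ 256^2 = 65536 ≡ 100 (mod 779)
4^16 ≡ 100^2 = 10000 ≡ 652 (mod 779)
4^32 ≡ 652^2 = 425104 ≡ 549 (mod 779)
4^64 ≡ 549^2 = 301401 ≡ 707 (mod 779)
4^128 ≡ 707^2 = 499849 ≡ 510 (mod 779)
4^256 ≡ 510^2 = 260100 ≡ 693 (mod 779)
389 = 256 + 128 + 4 + 1 in binary powers of 2.
So 4^389 ≡ 693 · 510 · 256 · 4 ≡ 605 (mod 779).
Squaring chain: 605; never reaches −1, so base 4 is a Miller–Rabin witness that 779 is composite.

605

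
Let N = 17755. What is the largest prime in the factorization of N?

67

17755 = 5 · 3551
3551 = 53 · 67
67 is prime.
So 17755 = 5 · 53 · 67; the largest prime factor is 67.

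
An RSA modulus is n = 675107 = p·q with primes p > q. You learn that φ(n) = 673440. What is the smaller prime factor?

φ(n) = (p−1)(q−1) = n − (p+q) + 1, so p + q = 675107 − 673440 + 1 = 1668.
p and q are the roots of t² − 1668t + 675107 = 0.
Discriminant: 1668² − 4·675107 = 2782224 − 2700428 = 81796; √81796 = 286.
q = (1668 − 286)/2 = 691, p = (1668 + 286)/2 = 977.
Check: 691 · 977 = 675107.

691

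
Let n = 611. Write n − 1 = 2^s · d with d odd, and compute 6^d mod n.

611 − 1 = 610 = 2^1 · 305, so d = 305.
6^1 ≡ 6 (mod 611)
6^2 ≡ 6^2 = 36 ≡ 36 (mod 611)
6^4 ≡ 36^2 = 1296 ≡ 74 (mod 611)
6^8 ≡ 74^2 = 5476 ≡ 588 (mod 611)
6^16 ≡ 588^2 = 345744 ≡ 529 (mod 611)
6^32 ≡ 529^2 = 279841 ≡ 3 (mod 611)
6^64 ≡ 3^2 = 9 ≡ 9 (mod 611)
6^128 ≡ 9^2 = 81 ≡ 81 (mod 611)
6^256 ≡ 81^2 = 6561 ≡ 451 (mod 611)
305 = 256 + 32 + 16 + 1 in binary powers of 2.
So 6^305 ≡ 451 · 3 · 529 · 6 ≡ 314 (mod 611).
Squaring chain: 314; never reaches −1, so base 6 is a Miller–Rabin witness that 611 is composite.

314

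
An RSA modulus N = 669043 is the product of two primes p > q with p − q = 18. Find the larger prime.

Since p = q + 18, we have 669043 = q(q + 18), so q² + 18q − 669043 = 0.
Discriminant: 18² + 4·669043 = 324 + 2676172 = 2676496; √2676496 = 1636.
q = (−18 + 1636)/2 = 809, and p = q + 18 = 827.
Check: 809 · 827 = 669043.

827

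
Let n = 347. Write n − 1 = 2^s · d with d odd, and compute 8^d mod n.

347 − 1 = 346 = 2^1 · 173, so d = 173.
8^1 ≡ 8 (mod 347)
8^2 ≡ 8^2 = 64 ≡ 64 (mod 347)
8^4 ≡ 64^2 = 4096 ≡ 279 (mod 347)
8^8 ≡ 279^2 = 77841 ≡ 113 (mod 347)
8^16 ≡ 113^2 = 12769 ≡ 277 (mod 347)
8^32 ≡ 277^2 = 76729 ≡ 42 (mod 347)
8^64 ≡ 42^2 = 1764 ≡ 29 (mod 347)
8^128 ≡ 29^2 = 841 ≡ 147 (mod 347)
173 = 128 + 32 + 8 + 4 + 1 in binary powers of 2.
So 8^173 ≡ 147 · 42 · 113 · 279 · 8 ≡ 346 (mod 347).
Since 8^d ≡ 346 (mod 347), base 8 does not prove 347 composite.

346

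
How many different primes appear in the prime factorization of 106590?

106590 = 2 · 53295
53295 = 3 · 17765
17765 = 5 · 3553
3553 = 11 · 323
323 = 17 · 19
106590 = 2 · 3 · 5 · 11 · 17 · 19, which has 6 distinct prime factors.

6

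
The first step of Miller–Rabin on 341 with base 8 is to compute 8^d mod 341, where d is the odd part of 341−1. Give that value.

32

341 − 1 = 340 = 2^2 · 85, so d = 85.
8^1 ≡ 8 (mod 341)
8^2 ≡ 8^2 = 64 ≡ 64 (mod 341)
8^4 ≡ 64^2 = 4096 ≡ 4 (mod 341)
8^8 ≡ 4^2 = 16 ≡ 16 (mod 341)
8^16 ≡ 16^2 = 256 ≡ 256 (mod 341)
8^32 ≡ 256^2 = 65536 ≡ 64 (mod 341)
8^64 ≡ 64^2 = 4096 ≡ 4 (mod 341)
85 = 64 + 16 + 4 + 1 in binary powers of 2.
So 8^85 ≡ 4 · 256 · 4 · 8 ≡ 32 (mod 341).
Squaring chain: 32 → 1; never reaches −1, so base 8 is a Miller–Rabin witness that 341 is composite.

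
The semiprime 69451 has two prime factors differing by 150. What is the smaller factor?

Since p = q + 150, we have 69451 = q(q + 150), so q² + 150q − 69451 = 0.
Discriminant: 150² + 4·69451 = 22500 + 277804 = 300304; √300304 = 548.
q = (−150 + 548)/2 = 199, and p = q + 150 = 349.
Check: 199 · 349 = 69451.

199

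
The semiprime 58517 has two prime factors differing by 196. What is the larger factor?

Since p = q + 196, we have 58517 = q(q + 196), so q² + 196q − 58517 = 0.
Discriminant: 196² + 4·58517 = 38416 + 234068 = 272484; √272484 = 522.
q = (−196 + 522)/2 = 163, and p = q + 196 = 359.
Check: 163 · 359 = 58517.

359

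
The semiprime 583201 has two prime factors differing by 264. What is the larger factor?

907

Since p = q + 264, we have 583201 = q(q + 264), so q² + 264q − 583201 = 0.
Discriminant: 264² + 4·583201 = 69696 + 2332804 = 2402500; √2402500 = 1550.
q = (−264 + 1550)/2 = 643, and p = q + 264 = 907.
Check: 643 · 907 = 583201.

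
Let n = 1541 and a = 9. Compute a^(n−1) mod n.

9^1 ≡ 9 (mod 1541)
9^2 ≡ 9^2 = 81 ≡ 81 (mod 1541)
9^4 ≡ 81^2 = 6561 ≡ 397 (mod 1541)
9^8 ≡ 397^2 = 157609 ≡ 427 (mod 1541)
9^16 ≡ 427^2 = 182329 ≡ 491 (mod 1541)
9^32 ≡ 491^2 = 241081 ≡ 685 (mod 1541)
9^64 ≡ 685^2 = 469225 ≡ 761 (mod 1541)
9^128 ≡ 761^2 = 579121 ≡ 1246 (mod 1541)
9^256 ≡ 1246^2 = 1552516 ≡ 729 (mod 1541)
9^512 ≡ 729^2 = 531441 ≡ 1337 (mod 1541)
9^1024 ≡ 1337^2 = 1787569 ≡ 9 (mod 1541)
1540 = 1024 + 512 + 4 in binary powers of 2.
So 9^1540 ≡ 9 · 1337 · 397 ≡ 1 (mod 1541).
Since the result is 1, base 9 gives no evidence that 1541 is composite.

1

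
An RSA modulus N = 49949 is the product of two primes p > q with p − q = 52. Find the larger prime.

251

Since p = q + 52, we have 49949 = q(q + 52), so q² + 52q − 49949 = 0.
Discriminant: 52² + 4·49949 = 2704 + 199796 = 202500; √202500 = 450.
q = (−52 + 450)/2 = 199, and p = q + 52 = 251.
Check: 199 · 251 = 49949.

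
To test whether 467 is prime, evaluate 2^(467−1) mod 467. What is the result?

2^1 ≡ 2 (mod 467)
2^2 ≡ 2^2 = 4 ≡ 4 (mod 467)
2^4 ≡ 4^2 = 16 ≡ 16 (mod 467)
2^8 ≡ 16^2 = 256 ≡ 256 (mod 467)
2^16 ≡ 256^2 = 65536 ≡ 156 (mod 467)
2^32 ≡ 156^2 = 24336 ≡ 52 (mod 467)
2^64 ≡ 52^2 = 2704 ≡ 369 (mod 467)
2^128 ≡ 369^2 = 136161 ≡ 264 (mod 467)
2^256 ≡ 264^2 = 69696 ≡ 113 (mod 467)
466 = 256 + 128 + 64 + 16 + 2 in binary powers of 2.
So 2^466 ≡ 113 · 264 · 369 · 156 · 4 ≡ 1 (mod 467).
Since the result is 1, base 2 gives no evidence that 467 is composite.

1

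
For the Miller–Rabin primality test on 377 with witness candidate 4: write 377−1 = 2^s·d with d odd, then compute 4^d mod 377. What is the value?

377 − 1 = 376 = 2^3 · 47, so d = 47.
4^1 ≡ 4 (mod 377)
4^2 ≡ 4^2 = 16 ≡ 16 (mod 377)
4^4 ≡ 16^2 = 256 ≡ 256 (mod 377)
4^8 ≡ 256^2 = 65536 ≡ 315 (mod 377)
4^16 ≡ 315^2 = 99225 ≡ 74 (mod 377)
4^32 ≡ 74^2 = 5476 ≡ 198 (mod 377)
47 = 32 + 8 + 4 + 2 + 1 in binary powers of 2.
So 4^47 ≡ 198 · 315 · 256 · 16 · 4 ≡ 270 (mod 377).
Squaring chain: 270 → 139 → 94; never reaches −1, so base 4 is a Miller–Rabin witness that 377 is composite.

270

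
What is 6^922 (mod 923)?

862

6^1 ≡ 6 (mod 923)
6^2 ≡ 6^2 = 36 ≡ 36 (mod 923)
6^4 ≡ 36^2 = 1296 ≡ 373 (mod 923)
6^8 ≡ 373^2 = 139129 ≡ 679 (mod 923)
6^16 ≡ 679^2 = 461041 ≡ 464 (mod 923)
6^32 ≡ 464^2 = 215296 ≡ 237 (mod 923)
6^64 ≡ 237^2 = 56169 ≡ 789 (mod 923)
6^128 ≡ 789^2 = 622521 ≡ 419 (mod 923)
6^256 ≡ 419^2 = 175561 ≡ 191 (mod 923)
6^512 ≡ 191^2 = 36481 ≡ 484 (mod 923)
922 = 512 + 256 + 128 + 16 + 8 + 2 in binary powers of 2.
So 6^922 ≡ 484 · 191 · 419 · 464 · 679 · 36 ≡ 862 (mod 923).
Since 862 ≠ 1, base 6 is a Fermat witness: 923 is composite.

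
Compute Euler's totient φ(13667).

13416

Factor: 13667 = 79 · 173.
φ(13667) = (79−1) · (173−1) = 78 · 172 = 13416.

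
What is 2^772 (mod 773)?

2^1 ≡ 2 (mod 773)
2^2 ≡ 2^2 = 4 ≡ 4 (mod 773)
2^4 ≡ 4^2 = 16 ≡ 16 (mod 773)
2^8 ≡ 16^2 = 256 ≡ 256 (mod 773)
2^16 ≡ 256^2 = 65536 ≡ 604 (mod 773)
2^32 ≡ 604^2 = 364816 ≡ 733 (mod 773)
2^64 ≡ 733^2 = 537289 ≡ 54 (mod 773)
2^128 ≡ 54^2 = 2916 ≡ 597 (mod 773)
2^256 ≡ 597^2 = 356409 ≡ 56 (mod 773)
2^512 ≡ 56^2 = 3136 ≡ 44 (mod 773)
772 = 512 + 256 + 4 in binary powers of 2.
So 2^772 ≡ 44 · 56 · 16 ≡ 1 (mod 773).
Since the result is 1, base 2 gives no evidence that 773 is composite.

1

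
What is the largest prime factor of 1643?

53

1643 = 31 · 53
53 is prime.
So 1643 = 31 · 53; the largest prime factor is 53.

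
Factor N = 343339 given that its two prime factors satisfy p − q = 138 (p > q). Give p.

Since p = q + 138, we have 343339 = q(q + 138), so q² + 138q − 343339 = 0.
Discriminant: 138² + 4·343339 = 19044 + 1373356 = 1392400; √1392400 = 1180.
q = (−138 + 1180)/2 = 521, and p = q + 138 = 659.
Check: 521 · 659 = 343339.

659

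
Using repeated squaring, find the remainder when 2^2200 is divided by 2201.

1582

2^1 ≡ 2 (mod 2201)
2^2 ≡ 2^2 = 4 ≡ 4 (mod 2201)
2^4 ≡ 4^2 = 16 ≡ 16 (mod 2201)
2^8 ≡ 16^2 = 256 ≡ 256 (mod 2201)
2^16 ≡ 256^2 = 65536 ≡ 1707 (mod 2201)
2^32 ≡ 1707^2 = 2913849 ≡ 1926 (mod 2201)
2^64 ≡ 1926^2 = 3709476 ≡ 791 (mod 2201)
2^128 ≡ 791^2 = 625681 ≡ 597 (mod 2201)
2^256 ≡ 597^2 = 356409 ≡ 2048 (mod 2201)
2^512 ≡ 2048^2 = 4194304 ≡ 1399 (mod 2201)
2^1024 ≡ 1399^2 = 1957201 ≡ 512 (mod 2201)
2^2048 ≡ 512^2 = 262144 ≡ 225 (mod 2201)
2200 = 2048 + 128 + 16 + 8 in binary powers of 2.
So 2^2200 ≡ 225 · 597 · 1707 · 256 ≡ 1582 (mod 2201).
Since 1582 ≠ 1, base 2 is a Fermat witness: 2201 is composite.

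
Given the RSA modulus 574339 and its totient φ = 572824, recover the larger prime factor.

773

φ(n) = (p−1)(q−1) = n − (p+q) + 1, so p + q = 574339 − 572824 + 1 = 1516.
p and q are the roots of t² − 1516t + 574339 = 0.
Discriminant: 1516² − 4·574339 = 2298256 − 2297356 = 900; √900 = 30.
q = (1516 − 30)/2 = 743, p = (1516 + 30)/2 = 773.
Check: 743 · 773 = 574339.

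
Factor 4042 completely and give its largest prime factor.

4042 = 2 · 2021
2021 = 43 · 47
47 is prime.
So 4042 = 2 · 43 · 47; the largest prime factor is 47.

47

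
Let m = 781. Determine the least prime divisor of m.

11

781 is odd.
Digit sum 16, not divisible by 3.
Ends in 1: not divisible by 5.
7: 781 = 7·111 + 4
11: 781 = 11·71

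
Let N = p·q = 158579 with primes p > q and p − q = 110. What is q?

347

Since p = q + 110, we have 158579 = q(q + 110), so q² + 110q − 158579 = 0.
Discriminant: 110² + 4·158579 = 12100 + 634316 = 646416; √646416 = 804.
q = (−110 + 804)/2 = 347, and p = q + 110 = 457.
Check: 347 · 457 = 158579.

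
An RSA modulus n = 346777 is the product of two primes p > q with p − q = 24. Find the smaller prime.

577

Since p = q + 24, we have 346777 = q(q + 24), so q² + 24q − 346777 = 0.
Discriminant: 24² + 4·346777 = 576 + 1387108 = 1387684; √1387684 = 1178.
q = (−24 + 1178)/2 = 577, and p = q + 24 = 601.
Check: 577 · 601 = 346777.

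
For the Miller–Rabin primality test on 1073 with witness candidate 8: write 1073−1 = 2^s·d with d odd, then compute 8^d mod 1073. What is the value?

177

1073 − 1 = 1072 = 2^4 · 67, so d = 67.
8^1 ≡ 8 (mod 1073)
8^2 ≡ 8^2 = 64 ≡ 64 (mod 1073)
8^4 ≡ 64^2 = 4096 ≡ 877 (mod 1073)
8^8 ≡ 877^2 = 769129 ≡ 861 (mod 1073)
8^16 ≡ 861^2 = 741321 ≡ 951 (mod 1073)
8^32 ≡ 951^2 = 904401 ≡ 935 (mod 1073)
8^64 ≡ 935^2 = 874225 ≡ 803 (mod 1073)
67 = 64 + 2 + 1 in binary powers of 2.
So 8^67 ≡ 803 · 64 · 8 ≡ 177 (mod 1073).
Squaring chain: 177 → 212 → 951 → 935; never reaches −1, so base 8 is a Miller–Rabin witness that 1073 is composite.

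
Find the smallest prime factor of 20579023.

20579023 is odd.
Digit sum 28, not divisible by 3.
Ends in 3: not divisible by 5.
7: 20579023 = 7·2939860 + 3
11: 20579023 = 11·1870820 + 3
13: 20579023 = 13·1583001 + 10
17: 20579023 = 17·1210530 + 13
19: 20579023 = 19·1083106 + 9
23: 20579023 = 23·894740 + 3
29: 20579023 = 29·709621 + 14
31: 20579023 = 31·663839 + 14
37: 20579023 = 37·556189 + 30
41: 20579023 = 41·501927 + 16
43: 20579023 = 43·478581 + 40
47: 20579023 = 47·437851 + 26
53: 20579023 = 53·388283 + 24
59: 20579023 = 59·348797

59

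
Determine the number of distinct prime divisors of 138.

3

138 = 2 · 69
69 = 3 · 23
138 = 2 · 3 · 23, which has 3 distinct prime factors.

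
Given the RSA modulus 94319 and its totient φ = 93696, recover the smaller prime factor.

257

φ(n) = (p−1)(q−1) = n − (p+q) + 1, so p + q = 94319 − 93696 + 1 = 624.
p and q are the roots of t² − 624t + 94319 = 0.
Discriminant: 624² − 4·94319 = 389376 − 377276 = 12100; √12100 = 110.
q = (624 − 110)/2 = 257, p = (624 + 110)/2 = 367.
Check: 257 · 367 = 94319.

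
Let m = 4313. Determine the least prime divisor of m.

4313 is odd.
Digit sum 11, not divisible by 3.
Ends in 3: not divisible by 5.
7: 4313 = 7·616 + 1
11: 4313 = 11·392 + 1
13: 4313 = 13·331 + 10
17: 4313 = 17·253 + 12
19: 4313 = 19·227

19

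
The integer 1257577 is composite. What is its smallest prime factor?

1257577 is odd.
Digit sum 34, not divisible by 3.
Ends in 7: not divisible by 5.
7: 1257577 = 7·179653 + 6
11: 1257577 = 11·114325 + 2
13: 1257577 = 13·96736 + 9
17: 1257577 = 17·73975 + 2
19: 1257577 = 19·66188 + 5
23: 1257577 = 23·54677 + 6
29: 1257577 = 29·43364 + 21
31: 1257577 = 31·40567

31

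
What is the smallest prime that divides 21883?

79

21883 is odd.
Digit sum 22, not divisible by 3.
Ends in 3: not divisible by 5.
7: 21883 = 7·3126 + 1
11: 21883 = 11·1989 + 4
13: 21883 = 13·1683 + 4
17: 21883 = 17·1287 + 4
19: 21883 = 19·1151 + 14
23: 21883 = 23·951 + 10
29: 21883 = 29·754 + 17
31: 21883 = 31·705 + 28
37: 21883 = 37·591 + 16
41: 21883 = 41·533 + 30
43: 21883 = 43·508 + 39
47: 21883 = 47·465 + 28
53: 21883 = 53·412 + 47
59: 21883 = 59·370 + 53
61: 21883 = 61·358 + 45
67: 21883 = 67·326 + 41
71: 21883 = 71·308 + 15
73: 21883 = 73·299 + 56
79: 21883 = 79·277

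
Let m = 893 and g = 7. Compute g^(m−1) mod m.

653

7^1 ≡ 7 (mod 893)
7^2 ≡ 7^2 = 49 ≡ 49 (mod 893)
7^4 ≡ 49^2 = 2401 ≡ 615 (mod 893)
7^8 ≡ 615^2 = 378225 ≡ 486 (mod 893)
7^16 ≡ 486^2 = 236196 ≡ 444 (mod 893)
7^32 ≡ 444^2 = 197136 ≡ 676 (mod 893)
7^64 ≡ 676^2 = 456976 ≡ 653 (mod 893)
7^128 ≡ 653^2 = 426409 ≡ 448 (mod 893)
7^256 ≡ 448^2 = 200704 ≡ 672 (mod 893)
7^512 ≡ 672^2 = 451584 ≡ 619 (mod 893)
892 = 512 + 256 + 64 + 32 + 16 + 8 + 4 in binary powers of 2.
So 7^892 ≡ 619 · 672 · 653 · 676 · 444 · 486 · 615 ≡ 653 (mod 893).
Since 653 ≠ 1, base 7 is a Fermat witness: 893 is composite.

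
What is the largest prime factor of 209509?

67

209509 = 53 · 3953
3953 = 59 · 67
67 is prime.
So 209509 = 53 · 59 · 67; the largest prime factor is 67.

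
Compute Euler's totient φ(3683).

Factor: 3683 = 29 · 127.
φ(3683) = (29−1) · (127−1) = 28 · 126 = 3528.

3528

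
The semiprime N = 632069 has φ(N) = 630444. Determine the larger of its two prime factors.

983

φ(n) = (p−1)(q−1) = n − (p+q) + 1, so p + q = 632069 − 630444 + 1 = 1626.
p and q are the roots of t² − 1626t + 632069 = 0.
Discriminant: 1626² − 4·632069 = 2643876 − 2528276 = 115600; √115600 = 340.
q = (1626 − 340)/2 = 643, p = (1626 + 340)/2 = 983.
Check: 643 · 983 = 632069.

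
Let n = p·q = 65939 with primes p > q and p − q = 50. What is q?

Since p = q + 50, we have 65939 = q(q + 50), so q² + 50q − 65939 = 0.
Discriminant: 50² + 4·65939 = 2500 + 263756 = 266256; √266256 = 516.
q = (−50 + 516)/2 = 233, and p = q + 50 = 283.
Check: 233 · 283 = 65939.

233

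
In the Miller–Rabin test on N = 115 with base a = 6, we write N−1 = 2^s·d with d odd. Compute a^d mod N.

115 − 1 = 114 = 2^1 · 57, so d = 57.
6^1 ≡ 6 (mod 115)
6^2 ≡ 6^2 = 36 ≡ 36 (mod 115)
6^4 ≡ 36^2 = 1296 ≡ 31 (mod 115)
6^8 ≡ 31^2 = 961 ≡ 41 (mod 115)
6^16 ≡ 41^2 = 1681 ≡ 71 (mod 115)
6^32 ≡ 71^2 = 5041 ≡ 96 (mod 115)
57 = 32 + 16 + 8 + 1 in binary powers of 2.
So 6^57 ≡ 96 · 71 · 41 · 6 ≡ 36 (mod 115).
Squaring chain: 36; never reaches −1, so base 6 is a Miller–Rabin witness that 115 is composite.

36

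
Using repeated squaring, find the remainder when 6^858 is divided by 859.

1

6^1 ≡ 6 (mod 859)
6^2 ≡ 6^2 = 36 ≡ 36 (mod 859)
6^4 ≡ 36^2 = 1296 ≡ 437 (mod 859)
6^8 ≡ 437^2 = 190969 ≡ 271 (mod 859)
6^16 ≡ 271^2 = 73441 ≡ 426 (mod 859)
6^32 ≡ 426^2 = 181476 ≡ 227 (mod 859)
6^64 ≡ 227^2 = 51529 ≡ 848 (mod 859)
6^128 ≡ 848^2 = 719104 ≡ 121 (mod 859)
6^256 ≡ 121^2 = 14641 ≡ 38 (mod 859)
6^512 ≡ 38^2 = 1444 ≡ 585 (mod 859)
858 = 512 + 256 + 64 + 16 + 8 + 2 in binary powers of 2.
So 6^858 ≡ 585 · 38 · 848 · 426 · 271 · 36 ≡ 1 (mod 859).
Since the result is 1, base 6 gives no evidence that 859 is composite.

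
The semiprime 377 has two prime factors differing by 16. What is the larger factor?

Since p = q + 16, we have 377 = q(q + 16), so q² + 16q − 377 = 0.
Discriminant: 16² + 4·377 = 256 + 1508 = 1764; √1764 = 42.
q = (−16 + 42)/2 = 13, and p = q + 16 = 29.
Check: 13 · 29 = 377.

29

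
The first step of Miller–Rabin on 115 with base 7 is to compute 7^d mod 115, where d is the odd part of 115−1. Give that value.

115 − 1 = 114 = 2^1 · 57, so d = 57.
7^1 ≡ 7 (mod 115)
7^2 ≡ 7^2 = 49 ≡ 49 (mod 115)
7^4 ≡ 49^2 = 2401 ≡ 101 (mod 115)
7^8 ≡ 101^2 = 10201 ≡ 81 (mod 115)
7^16 ≡ 81^2 = 6561 ≡ 6 (mod 115)
7^32 ≡ 6^2 = 36 ≡ 36 (mod 115)
57 = 32 + 16 + 8 + 1 in binary powers of 2.
So 7^57 ≡ 36 · 6 · 81 · 7 ≡ 112 (mod 115).
Squaring chain: 112; never reaches −1, so base 7 is a Miller–Rabin witness that 115 is composite.

112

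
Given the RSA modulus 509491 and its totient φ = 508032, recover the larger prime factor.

883

φ(n) = (p−1)(q−1) = n − (p+q) + 1, so p + q = 509491 − 508032 + 1 = 1460.
p and q are the roots of t² − 1460t + 509491 = 0.
Discriminant: 1460² − 4·509491 = 2131600 − 2037964 = 93636; √93636 = 306.
q = (1460 − 306)/2 = 577, p = (1460 + 306)/2 = 883.
Check: 577 · 883 = 509491.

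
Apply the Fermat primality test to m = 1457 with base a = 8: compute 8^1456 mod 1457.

8^1 ≡ 8 (mod 1457)
8^2 ≡ 8^2 = 64 ≡ 64 (mod 1457)
8^4 ≡ 64^2 = 4096 ≡ 1182 (mod 1457)
8^8 ≡ 1182^2 = 1397124 ≡ 1318 (mod 1457)
8^16 ≡ 1318^2 = 1737124 ≡ 380 (mod 1457)
8^32 ≡ 380^2 = 144400 ≡ 157 (mod 1457)
8^64 ≡ 157^2 = 24649 ≡ 1337 (mod 1457)
8^128 ≡ 1337^2 = 1787569 ≡ 1287 (mod 1457)
8^256 ≡ 1287^2 = 1656369 ≡ 1217 (mod 1457)
8^512 ≡ 1217^2 = 1481089 ≡ 777 (mod 1457)
8^1024 ≡ 777^2 = 603729 ≡ 531 (mod 1457)
1456 = 1024 + 256 + 128 + 32 + 16 in binary powers of 2.
So 8^1456 ≡ 531 · 1217 · 1287 · 157 · 380 ≡ 1093 (mod 1457).
Since 1093 ≠ 1, base 8 is a Fermat witness: 1457 is composite.

1093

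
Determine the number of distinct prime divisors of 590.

3

590 = 2 · 295
295 = 5 · 59
590 = 2 · 5 · 59, which has 3 distinct prime factors.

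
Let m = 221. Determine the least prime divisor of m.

13

221 is odd.
Digit sum 5, not divisible by 3.
Ends in 1: not divisible by 5.
7: 221 = 7·31 + 4
11: 221 = 11·20 + 1
13: 221 = 13·17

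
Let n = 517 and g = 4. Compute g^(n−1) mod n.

147

4^1 ≡ 4 (mod 517)
4^2 ≡ 4^2 = 16 ≡ 16 (mod 517)
4^4 ≡ 16^2 = 256 ≡ 256 (mod 517)
4^8 ≡ 256^2 = 65536 ≡ 394 (mod 517)
4^16 ≡ 394^2 = 155236 ≡ 136 (mod 517)
4^32 ≡ 136^2 = 18496 ≡ 401 (mod 517)
4^64 ≡ 401^2 = 160801 ≡ 14 (mod 517)
4^128 ≡ 14^2 = 196 ≡ 196 (mod 517)
4^256 ≡ 196^2 = 38416 ≡ 158 (mod 517)
4^512 ≡ 158^2 = 24964 ≡ 148 (mod 517)
516 = 512 + 4 in binary powers of 2.
So 4^516 ≡ 148 · 256 ≡ 147 (mod 517).
Since 147 ≠ 1, base 4 is a Fermat witness: 517 is composite.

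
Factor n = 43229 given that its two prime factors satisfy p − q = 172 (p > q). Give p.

Since p = q + 172, we have 43229 = q(q + 172), so q² + 172q − 43229 = 0.
Discriminant: 172² + 4·43229 = 29584 + 172916 = 202500; √202500 = 450.
q = (−172 + 450)/2 = 139, and p = q + 172 = 311.
Check: 139 · 311 = 43229.

311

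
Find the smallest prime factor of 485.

5

485 is odd.
Digit sum 17, not divisible by 3.
Ends in 5: divisible by 5.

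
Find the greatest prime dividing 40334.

40334 = 2 · 20167
20167 = 7 · 2881
2881 = 43 · 67
67 is prime.
So 40334 = 2 · 7 · 43 · 67; the largest prime factor is 67.

67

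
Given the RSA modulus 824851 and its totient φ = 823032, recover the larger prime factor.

φ(n) = (p−1)(q−1) = n − (p+q) + 1, so p + q = 824851 − 823032 + 1 = 1820.
p and q are the roots of t² − 1820t + 824851 = 0.
Discriminant: 1820² − 4·824851 = 3312400 − 3299404 = 12996; √12996 = 114.
q = (1820 − 114)/2 = 853, p = (1820 + 114)/2 = 967.
Check: 853 · 967 = 824851.

967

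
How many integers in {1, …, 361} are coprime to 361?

Factor: 361 = 19^2.
φ(361) = 19^1·(19−1) = 342.

342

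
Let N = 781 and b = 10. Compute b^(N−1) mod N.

243

10^1 ≡ 10 (mod 781)
10^2 ≡ 10^2 = 100 ≡ 100 (mod 781)
10^4 ≡ 100^2 = 10000 ≡ 628 (mod 781)
10^8 ≡ 628^2 = 394384 ≡ 760 (mod 781)
10^16 ≡ 760^2 = 577600 ≡ 441 (mod 781)
10^32 ≡ 441^2 = 194481 ≡ 12 (mod 781)
10^64 ≡ 12^2 = 144 ≡ 144 (mod 781)
10^128 ≡ 144^2 = 20736 ≡ 430 (mod 781)
10^256 ≡ 430^2 = 184900 ≡ 584 (mod 781)
10^512 ≡ 584^2 = 341056 ≡ 540 (mod 781)
780 = 512 + 256 + 8 + 4 in binary powers of 2.
So 10^780 ≡ 540 · 584 · 760 · 628 ≡ 243 (mod 781).
Since 243 ≠ 1, base 10 is a Fermat witness: 781 is composite.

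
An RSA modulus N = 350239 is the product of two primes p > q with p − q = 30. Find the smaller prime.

577

Since p = q + 30, we have 350239 = q(q + 30), so q² + 30q − 350239 = 0.
Discriminant: 30² + 4·350239 = 900 + 1400956 = 1401856; √1401856 = 1184.
q = (−30 + 1184)/2 = 577, and p = q + 30 = 607.
Check: 577 · 607 = 350239.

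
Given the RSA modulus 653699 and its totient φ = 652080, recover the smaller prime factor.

761

φ(n) = (p−1)(q−1) = n − (p+q) + 1, so p + q = 653699 − 652080 + 1 = 1620.
p and q are the roots of t² − 1620t + 653699 = 0.
Discriminant: 1620² − 4·653699 = 2624400 − 2614796 = 9604; √9604 = 98.
q = (1620 − 98)/2 = 761, p = (1620 + 98)/2 = 859.
Check: 761 · 859 = 653699.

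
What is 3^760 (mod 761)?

3^1 ≡ 3 (mod 761)
3^2 ≡ 3^2 = 9 ≡ 9 (mod 761)
3^4 ≡ 9^2 = 81 ≡ 81 (mod 761)
3^8 ≡ 81^2 = 6561 ≡ 473 (mod 761)
3^16 ≡ 473^2 = 223729 ≡ 756 (mod 761)
3^32 ≡ 756^2 = 571536 ≡ 25 (mod 761)
3^64 ≡ 25^2 = 625 ≡ 625 (mod 761)
3^128 ≡ 625^2 = 390625 ≡ 232 (mod 761)
3^256 ≡ 232^2 = 53824 ≡ 554 (mod 761)
3^512 ≡ 554^2 = 306916 ≡ 233 (mod 761)
760 = 512 + 128 + 64 + 32 + 16 + 8 in binary powers of 2.
So 3^760 ≡ 233 · 232 · 625 · 25 · 756 · 473 ≡ 1 (mod 761).
Since the result is 1, base 3 gives no evidence that 761 is composite.

1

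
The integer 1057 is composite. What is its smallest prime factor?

1057 is odd.
Digit sum 13, not divisible by 3.
Ends in 7: not divisible by 5.
7: 1057 = 7·151

7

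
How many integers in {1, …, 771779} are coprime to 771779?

745416

Factor: 771779 = 59 · 103 · 127.
φ(771779) = (59−1) · (103−1) · (127−1) = 58 · 102 · 126 = 745416.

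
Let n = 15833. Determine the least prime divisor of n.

71

15833 is odd.
Digit sum 20, not divisible by 3.
Ends in 3: not divisible by 5.
7: 15833 = 7·2261 + 6
11: 15833 = 11·1439 + 4
13: 15833 = 13·1217 + 12
17: 15833 = 17·931 + 6
19: 15833 = 19·833 + 6
23: 15833 = 23·688 + 9
29: 15833 = 29·545 + 28
31: 15833 = 31·510 + 23
37: 15833 = 37·427 + 34
41: 15833 = 41·386 + 7
43: 15833 = 43·368 + 9
47: 15833 = 47·336 + 41
53: 15833 = 53·298 + 39
59: 15833 = 59·268 + 21
61: 15833 = 61·259 + 34
67: 15833 = 67·236 + 21
71: 15833 = 71·223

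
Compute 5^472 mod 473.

454

5^1 ≡ 5 (mod 473)
5^2 ≡ 5^2 = 25 ≡ 25 (mod 473)
5^4 ≡ 25^2 = 625 ≡ 152 (mod 473)
5^8 ≡ 152^2 = 23104 ≡ 400 (mod 473)
5^16 ≡ 400^2 = 160000 ≡ 126 (mod 473)
5^32 ≡ 126^2 = 15876 ≡ 267 (mod 473)
5^64 ≡ 267^2 = 71289 ≡ 339 (mod 473)
5^128 ≡ 339^2 = 114921 ≡ 455 (mod 473)
5^256 ≡ 455^2 = 207025 ≡ 324 (mod 473)
472 = 256 + 128 + 64 + 16 + 8 in binary powers of 2.
So 5^472 ≡ 324 · 455 · 339 · 126 · 400 ≡ 454 (mod 473).
Since 454 ≠ 1, base 5 is a Fermat witness: 473 is composite.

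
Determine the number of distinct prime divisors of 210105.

5

210105 = 3^2 · 23345
23345 = 5 · 4669
4669 = 7 · 667
667 = 23 · 29
210105 = 3^2 · 5 · 7 · 23 · 29, which has 5 distinct prime factors.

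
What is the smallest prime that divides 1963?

1963 is odd.
Digit sum 19, not divisible by 3.
Ends in 3: not divisible by 5.
7: 1963 = 7·280 + 3
11: 1963 = 11·178 + 5
13: 1963 = 13·151

13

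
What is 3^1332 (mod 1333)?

1000

3^1 ≡ 3 (mod 1333)
3^2 ≡ 3^2 = 9 ≡ 9 (mod 1333)
3^4 ≡ 9^2 = 81 ≡ 81 (mod 1333)
3^8 ≡ 81^2 = 6561 ≡ 1229 (mod 1333)
3^16 ≡ 1229^2 = 1510441 ≡ 152 (mod 1333)
3^32 ≡ 152^2 = 23104 ≡ 443 (mod 1333)
3^64 ≡ 443^2 = 196249 ≡ 298 (mod 1333)
3^128 ≡ 298^2 = 88804 ≡ 826 (mod 1333)
3^256 ≡ 826^2 = 682276 ≡ 1113 (mod 1333)
3^512 ≡ 1113^2 = 1238769 ≡ 412 (mod 1333)
3^1024 ≡ 412^2 = 169744 ≡ 453 (mod 1333)
1332 = 1024 + 256 + 32 + 16 + 4 in binary powers of 2.
So 3^1332 ≡ 453 · 1113 · 443 · 152 · 81 ≡ 1000 (mod 1333).
Since 1000 ≠ 1, base 3 is a Fermat witness: 1333 is composite.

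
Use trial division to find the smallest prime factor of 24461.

61

24461 is odd.
Digit sum 17, not divisible by 3.
Ends in 1: not divisible by 5.
7: 24461 = 7·3494 + 3
11: 24461 = 11·2223 + 8
13: 24461 = 13·1881 + 8
17: 24461 = 17·1438 + 15
19: 24461 = 19·1287 + 8
23: 24461 = 23·1063 + 12
29: 24461 = 29·843 + 14
31: 24461 = 31·789 + 2
37: 24461 = 37·661 + 4
41: 24461 = 41·596 + 25
43: 24461 = 43·568 + 37
47: 24461 = 47·520 + 21
53: 24461 = 53·461 + 28
59: 24461 = 59·414 + 35
61: 24461 = 61·401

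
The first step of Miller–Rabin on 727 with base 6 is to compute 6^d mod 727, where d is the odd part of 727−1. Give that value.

727 − 1 = 726 = 2^1 · 363, so d = 363.
6^1 ≡ 6 (mod 727)
6^2 ≡ 6^2 = 36 ≡ 36 (mod 727)
6^4 ≡ 36^2 = 1296 ≡ 569 (mod 727)
6^8 ≡ 569^2 = 323761 ≡ 246 (mod 727)
6^16 ≡ 246^2 = 60516 ≡ 175 (mod 727)
6^32 ≡ 175^2 = 30625 ≡ 91 (mod 727)
6^64 ≡ 91^2 = 8281 ≡ 284 (mod 727)
6^128 ≡ 284^2 = 80656 ≡ 686 (mod 727)
6^256 ≡ 686^2 = 470596 ≡ 227 (mod 727)
363 = 256 + 64 + 32 + 8 + 2 + 1 in binary powers of 2.
So 6^363 ≡ 227 · 284 · 91 · 246 · 36 · 6 ≡ 726 (mod 727).
Since 6^d ≡ 726 (mod 727), base 6 does not prove 727 composite.

726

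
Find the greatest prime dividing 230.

230 = 2 · 115
115 = 5 · 23
23 is prime.
So 230 = 2 · 5 · 23; the largest prime factor is 23.

23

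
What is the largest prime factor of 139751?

79

139751 = 29 · 4819
4819 = 61 · 79
79 is prime.
So 139751 = 29 · 61 · 79; the largest prime factor is 79.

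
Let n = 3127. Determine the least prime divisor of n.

3127 is odd.
Digit sum 13, not divisible by 3.
Ends in 7: not divisible by 5.
7: 3127 = 7·446 + 5
11: 3127 = 11·284 + 3
13: 3127 = 13·240 + 7
17: 3127 = 17·183 + 16
19: 3127 = 19·164 + 11
23: 3127 = 23·135 + 22
29: 3127 = 29·107 + 24
31: 3127 = 31·100 + 27
37: 3127 = 37·84 + 19
41: 3127 = 41·76 + 11
43: 3127 = 43·72 + 31
47: 3127 = 47·66 + 25
53: 3127 = 53·59

53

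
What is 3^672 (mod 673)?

1

3^1 ≡ 3 (mod 673)
3^2 ≡ 3^2 = 9 ≡ 9 (mod 673)
3^4 ≡ 9^2 = 81 ≡ 81 (mod 673)
3^8 ≡ 81^2 = 6561 ≡ 504 (mod 673)
3^16 ≡ 504^2 = 254016 ≡ 295 (mod 673)
3^32 ≡ 295^2 = 87025 ≡ 208 (mod 673)
3^64 ≡ 208^2 = 43264 ≡ 192 (mod 673)
3^128 ≡ 192^2 = 36864 ≡ 522 (mod 673)
3^256 ≡ 522^2 = 272484 ≡ 592 (mod 673)
3^512 ≡ 592^2 = 350464 ≡ 504 (mod 673)
672 = 512 + 128 + 32 in binary powers of 2.
So 3^672 ≡ 504 · 522 · 208 ≡ 1 (mod 673).
Since the result is 1, base 3 gives no evidence that 673 is composite.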